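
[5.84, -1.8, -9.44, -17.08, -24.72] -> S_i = 5.84 + -7.64*i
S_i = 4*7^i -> [4, 28, 196, 1372, 9604]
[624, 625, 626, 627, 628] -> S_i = 624 + 1*i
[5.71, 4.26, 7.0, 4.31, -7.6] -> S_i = Random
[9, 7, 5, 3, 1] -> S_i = 9 + -2*i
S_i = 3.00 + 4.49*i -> [3.0, 7.49, 11.98, 16.47, 20.96]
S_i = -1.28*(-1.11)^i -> [-1.28, 1.42, -1.58, 1.75, -1.94]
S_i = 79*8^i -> [79, 632, 5056, 40448, 323584]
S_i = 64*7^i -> [64, 448, 3136, 21952, 153664]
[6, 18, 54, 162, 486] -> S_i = 6*3^i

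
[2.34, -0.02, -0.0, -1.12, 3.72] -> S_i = Random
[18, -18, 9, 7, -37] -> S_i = Random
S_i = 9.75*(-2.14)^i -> [9.75, -20.86, 44.65, -95.55, 204.48]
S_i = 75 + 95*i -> [75, 170, 265, 360, 455]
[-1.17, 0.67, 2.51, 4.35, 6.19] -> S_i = -1.17 + 1.84*i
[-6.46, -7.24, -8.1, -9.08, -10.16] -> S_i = -6.46*1.12^i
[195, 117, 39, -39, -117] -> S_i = 195 + -78*i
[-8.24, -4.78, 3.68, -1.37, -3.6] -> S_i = Random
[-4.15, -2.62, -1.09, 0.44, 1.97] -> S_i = -4.15 + 1.53*i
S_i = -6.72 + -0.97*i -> [-6.72, -7.69, -8.66, -9.63, -10.6]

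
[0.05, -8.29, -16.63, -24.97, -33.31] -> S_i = 0.05 + -8.34*i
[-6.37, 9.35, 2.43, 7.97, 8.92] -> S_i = Random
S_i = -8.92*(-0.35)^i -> [-8.92, 3.12, -1.09, 0.38, -0.13]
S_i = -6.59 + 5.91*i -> [-6.59, -0.68, 5.23, 11.14, 17.05]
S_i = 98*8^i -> [98, 784, 6272, 50176, 401408]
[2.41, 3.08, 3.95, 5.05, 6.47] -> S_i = 2.41*1.28^i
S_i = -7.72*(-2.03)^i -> [-7.72, 15.67, -31.81, 64.58, -131.1]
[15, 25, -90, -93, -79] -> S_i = Random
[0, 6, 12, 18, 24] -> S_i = 0 + 6*i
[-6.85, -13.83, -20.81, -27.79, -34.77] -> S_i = -6.85 + -6.98*i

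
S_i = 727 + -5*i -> [727, 722, 717, 712, 707]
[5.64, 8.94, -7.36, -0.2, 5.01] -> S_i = Random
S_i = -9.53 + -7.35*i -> [-9.53, -16.88, -24.23, -31.58, -38.93]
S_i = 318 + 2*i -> [318, 320, 322, 324, 326]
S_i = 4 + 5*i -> [4, 9, 14, 19, 24]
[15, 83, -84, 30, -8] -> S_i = Random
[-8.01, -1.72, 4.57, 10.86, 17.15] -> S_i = -8.01 + 6.29*i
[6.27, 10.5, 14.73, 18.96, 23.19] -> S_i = 6.27 + 4.23*i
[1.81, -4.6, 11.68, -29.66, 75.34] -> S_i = 1.81*(-2.54)^i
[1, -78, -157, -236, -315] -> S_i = 1 + -79*i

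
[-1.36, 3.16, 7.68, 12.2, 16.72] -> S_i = -1.36 + 4.52*i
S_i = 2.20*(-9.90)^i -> [2.2, -21.78, 215.62, -2134.66, 21133.11]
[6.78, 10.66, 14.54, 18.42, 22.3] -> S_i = 6.78 + 3.88*i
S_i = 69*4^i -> [69, 276, 1104, 4416, 17664]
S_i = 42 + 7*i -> [42, 49, 56, 63, 70]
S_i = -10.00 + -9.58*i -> [-10.0, -19.58, -29.16, -38.74, -48.32]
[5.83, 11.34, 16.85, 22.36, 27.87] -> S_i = 5.83 + 5.51*i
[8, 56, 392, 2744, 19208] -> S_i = 8*7^i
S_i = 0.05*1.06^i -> [0.05, 0.05, 0.06, 0.06, 0.06]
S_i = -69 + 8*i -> [-69, -61, -53, -45, -37]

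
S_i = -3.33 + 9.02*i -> [-3.33, 5.69, 14.71, 23.73, 32.75]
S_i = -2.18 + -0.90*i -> [-2.18, -3.08, -3.98, -4.88, -5.78]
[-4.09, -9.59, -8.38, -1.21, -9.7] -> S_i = Random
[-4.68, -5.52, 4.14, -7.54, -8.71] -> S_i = Random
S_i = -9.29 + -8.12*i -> [-9.29, -17.41, -25.53, -33.65, -41.77]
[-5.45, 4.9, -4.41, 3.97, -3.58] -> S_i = -5.45*(-0.90)^i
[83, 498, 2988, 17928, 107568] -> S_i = 83*6^i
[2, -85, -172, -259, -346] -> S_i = 2 + -87*i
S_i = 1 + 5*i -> [1, 6, 11, 16, 21]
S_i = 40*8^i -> [40, 320, 2560, 20480, 163840]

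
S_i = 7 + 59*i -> [7, 66, 125, 184, 243]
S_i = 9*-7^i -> [9, -63, 441, -3087, 21609]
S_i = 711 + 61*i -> [711, 772, 833, 894, 955]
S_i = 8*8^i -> [8, 64, 512, 4096, 32768]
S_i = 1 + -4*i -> [1, -3, -7, -11, -15]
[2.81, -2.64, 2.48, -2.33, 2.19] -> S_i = 2.81*(-0.94)^i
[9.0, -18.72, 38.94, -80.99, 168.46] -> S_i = 9.00*(-2.08)^i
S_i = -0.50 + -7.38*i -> [-0.5, -7.88, -15.26, -22.64, -30.02]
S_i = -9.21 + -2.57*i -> [-9.21, -11.78, -14.35, -16.92, -19.49]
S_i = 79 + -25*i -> [79, 54, 29, 4, -21]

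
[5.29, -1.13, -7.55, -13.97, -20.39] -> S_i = 5.29 + -6.42*i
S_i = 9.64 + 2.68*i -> [9.64, 12.32, 15.0, 17.68, 20.36]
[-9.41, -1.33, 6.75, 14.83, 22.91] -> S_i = -9.41 + 8.08*i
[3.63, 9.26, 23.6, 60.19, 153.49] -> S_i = 3.63*2.55^i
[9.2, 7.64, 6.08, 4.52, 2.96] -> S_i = 9.20 + -1.56*i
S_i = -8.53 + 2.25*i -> [-8.53, -6.28, -4.03, -1.78, 0.47]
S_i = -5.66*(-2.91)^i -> [-5.66, 16.47, -47.93, 139.47, -405.87]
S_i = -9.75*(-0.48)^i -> [-9.75, 4.68, -2.25, 1.08, -0.52]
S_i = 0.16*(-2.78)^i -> [0.16, -0.44, 1.24, -3.44, 9.56]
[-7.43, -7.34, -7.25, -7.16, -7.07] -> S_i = -7.43 + 0.09*i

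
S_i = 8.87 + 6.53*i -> [8.87, 15.4, 21.93, 28.46, 34.99]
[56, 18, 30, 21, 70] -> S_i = Random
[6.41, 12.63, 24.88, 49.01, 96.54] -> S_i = 6.41*1.97^i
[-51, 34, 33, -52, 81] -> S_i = Random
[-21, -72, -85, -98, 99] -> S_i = Random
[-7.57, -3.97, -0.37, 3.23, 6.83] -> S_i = -7.57 + 3.60*i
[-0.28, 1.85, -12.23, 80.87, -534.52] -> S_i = -0.28*(-6.61)^i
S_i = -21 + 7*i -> [-21, -14, -7, 0, 7]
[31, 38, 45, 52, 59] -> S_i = 31 + 7*i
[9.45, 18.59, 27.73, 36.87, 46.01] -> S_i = 9.45 + 9.14*i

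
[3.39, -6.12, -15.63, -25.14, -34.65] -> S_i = 3.39 + -9.51*i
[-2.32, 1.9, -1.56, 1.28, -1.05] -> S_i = -2.32*(-0.82)^i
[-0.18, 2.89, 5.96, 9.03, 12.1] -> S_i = -0.18 + 3.07*i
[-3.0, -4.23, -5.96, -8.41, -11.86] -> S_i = -3.00*1.41^i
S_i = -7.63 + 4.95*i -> [-7.63, -2.68, 2.27, 7.22, 12.17]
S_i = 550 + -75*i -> [550, 475, 400, 325, 250]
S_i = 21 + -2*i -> [21, 19, 17, 15, 13]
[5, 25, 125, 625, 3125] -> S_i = 5*5^i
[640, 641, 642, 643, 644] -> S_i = 640 + 1*i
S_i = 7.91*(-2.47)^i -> [7.91, -19.54, 48.26, -119.2, 294.42]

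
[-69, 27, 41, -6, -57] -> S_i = Random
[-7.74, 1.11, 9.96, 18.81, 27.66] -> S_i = -7.74 + 8.85*i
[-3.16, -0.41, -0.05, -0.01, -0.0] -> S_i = -3.16*0.13^i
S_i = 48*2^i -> [48, 96, 192, 384, 768]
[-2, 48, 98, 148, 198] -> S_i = -2 + 50*i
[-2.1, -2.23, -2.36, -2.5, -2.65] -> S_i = -2.10*1.06^i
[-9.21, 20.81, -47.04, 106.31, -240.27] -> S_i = -9.21*(-2.26)^i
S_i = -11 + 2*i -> [-11, -9, -7, -5, -3]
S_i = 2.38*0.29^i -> [2.38, 0.69, 0.2, 0.06, 0.02]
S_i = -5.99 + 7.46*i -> [-5.99, 1.47, 8.93, 16.39, 23.85]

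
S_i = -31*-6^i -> [-31, 186, -1116, 6696, -40176]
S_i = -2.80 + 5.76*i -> [-2.8, 2.96, 8.72, 14.48, 20.24]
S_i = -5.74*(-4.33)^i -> [-5.74, 24.85, -107.62, 465.99, -2017.73]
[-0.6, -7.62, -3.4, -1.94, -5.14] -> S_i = Random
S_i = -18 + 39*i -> [-18, 21, 60, 99, 138]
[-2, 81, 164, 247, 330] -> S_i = -2 + 83*i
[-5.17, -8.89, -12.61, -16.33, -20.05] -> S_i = -5.17 + -3.72*i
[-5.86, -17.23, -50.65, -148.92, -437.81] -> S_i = -5.86*2.94^i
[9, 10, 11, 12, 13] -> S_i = 9 + 1*i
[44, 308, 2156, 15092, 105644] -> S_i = 44*7^i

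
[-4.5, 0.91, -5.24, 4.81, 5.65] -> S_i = Random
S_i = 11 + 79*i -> [11, 90, 169, 248, 327]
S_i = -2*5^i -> [-2, -10, -50, -250, -1250]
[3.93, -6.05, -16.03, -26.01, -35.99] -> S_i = 3.93 + -9.98*i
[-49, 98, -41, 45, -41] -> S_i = Random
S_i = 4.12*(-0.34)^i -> [4.12, -1.4, 0.48, -0.16, 0.06]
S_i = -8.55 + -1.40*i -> [-8.55, -9.95, -11.35, -12.75, -14.15]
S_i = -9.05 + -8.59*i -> [-9.05, -17.64, -26.23, -34.82, -43.41]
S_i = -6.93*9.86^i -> [-6.93, -68.33, -673.73, -6643.0, -65499.94]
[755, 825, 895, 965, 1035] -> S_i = 755 + 70*i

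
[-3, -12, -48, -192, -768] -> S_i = -3*4^i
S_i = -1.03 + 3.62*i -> [-1.03, 2.59, 6.21, 9.83, 13.45]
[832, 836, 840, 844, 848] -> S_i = 832 + 4*i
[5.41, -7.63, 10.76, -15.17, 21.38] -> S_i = 5.41*(-1.41)^i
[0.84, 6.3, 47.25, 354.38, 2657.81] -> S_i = 0.84*7.50^i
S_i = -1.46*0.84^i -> [-1.46, -1.23, -1.03, -0.87, -0.73]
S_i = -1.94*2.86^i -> [-1.94, -5.55, -15.87, -45.38, -129.8]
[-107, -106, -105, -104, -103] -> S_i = -107 + 1*i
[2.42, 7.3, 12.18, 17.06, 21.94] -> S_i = 2.42 + 4.88*i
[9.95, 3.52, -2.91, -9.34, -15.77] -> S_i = 9.95 + -6.43*i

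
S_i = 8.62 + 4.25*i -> [8.62, 12.87, 17.12, 21.37, 25.62]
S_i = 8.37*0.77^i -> [8.37, 6.44, 4.96, 3.82, 2.94]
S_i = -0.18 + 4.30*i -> [-0.18, 4.12, 8.42, 12.72, 17.02]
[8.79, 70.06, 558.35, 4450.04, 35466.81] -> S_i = 8.79*7.97^i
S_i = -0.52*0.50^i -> [-0.52, -0.26, -0.13, -0.06, -0.03]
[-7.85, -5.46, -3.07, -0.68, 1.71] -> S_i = -7.85 + 2.39*i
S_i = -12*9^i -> [-12, -108, -972, -8748, -78732]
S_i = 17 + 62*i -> [17, 79, 141, 203, 265]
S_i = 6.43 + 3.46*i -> [6.43, 9.89, 13.35, 16.81, 20.27]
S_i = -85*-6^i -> [-85, 510, -3060, 18360, -110160]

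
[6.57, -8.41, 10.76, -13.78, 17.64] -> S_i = 6.57*(-1.28)^i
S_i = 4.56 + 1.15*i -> [4.56, 5.71, 6.86, 8.01, 9.16]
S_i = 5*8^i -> [5, 40, 320, 2560, 20480]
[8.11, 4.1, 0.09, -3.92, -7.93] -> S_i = 8.11 + -4.01*i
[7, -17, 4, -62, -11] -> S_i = Random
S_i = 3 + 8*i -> [3, 11, 19, 27, 35]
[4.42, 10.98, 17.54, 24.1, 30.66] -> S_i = 4.42 + 6.56*i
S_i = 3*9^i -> [3, 27, 243, 2187, 19683]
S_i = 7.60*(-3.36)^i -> [7.6, -25.54, 85.8, -288.29, 968.66]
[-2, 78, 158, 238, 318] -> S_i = -2 + 80*i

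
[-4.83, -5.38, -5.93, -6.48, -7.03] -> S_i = -4.83 + -0.55*i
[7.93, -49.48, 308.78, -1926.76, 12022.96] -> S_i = 7.93*(-6.24)^i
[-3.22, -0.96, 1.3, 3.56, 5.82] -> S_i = -3.22 + 2.26*i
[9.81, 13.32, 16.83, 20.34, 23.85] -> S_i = 9.81 + 3.51*i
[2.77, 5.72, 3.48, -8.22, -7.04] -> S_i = Random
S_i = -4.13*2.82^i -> [-4.13, -11.65, -32.84, -92.62, -261.18]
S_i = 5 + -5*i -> [5, 0, -5, -10, -15]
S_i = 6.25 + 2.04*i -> [6.25, 8.29, 10.33, 12.37, 14.41]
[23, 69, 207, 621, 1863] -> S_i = 23*3^i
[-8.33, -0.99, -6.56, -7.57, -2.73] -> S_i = Random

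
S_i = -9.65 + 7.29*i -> [-9.65, -2.36, 4.93, 12.22, 19.51]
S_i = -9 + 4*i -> [-9, -5, -1, 3, 7]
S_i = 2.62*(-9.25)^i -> [2.62, -24.24, 224.17, -2073.61, 19180.87]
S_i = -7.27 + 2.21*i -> [-7.27, -5.06, -2.85, -0.64, 1.57]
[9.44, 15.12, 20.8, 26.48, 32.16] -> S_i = 9.44 + 5.68*i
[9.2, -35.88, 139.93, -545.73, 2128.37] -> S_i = 9.20*(-3.90)^i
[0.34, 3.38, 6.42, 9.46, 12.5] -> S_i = 0.34 + 3.04*i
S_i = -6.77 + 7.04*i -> [-6.77, 0.27, 7.31, 14.35, 21.39]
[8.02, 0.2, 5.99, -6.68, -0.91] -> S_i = Random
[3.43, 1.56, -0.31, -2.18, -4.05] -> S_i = 3.43 + -1.87*i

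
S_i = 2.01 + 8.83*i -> [2.01, 10.84, 19.67, 28.5, 37.33]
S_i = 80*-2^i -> [80, -160, 320, -640, 1280]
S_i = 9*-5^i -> [9, -45, 225, -1125, 5625]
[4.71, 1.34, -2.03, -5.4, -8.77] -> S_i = 4.71 + -3.37*i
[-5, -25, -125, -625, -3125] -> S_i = -5*5^i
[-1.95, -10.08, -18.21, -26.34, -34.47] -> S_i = -1.95 + -8.13*i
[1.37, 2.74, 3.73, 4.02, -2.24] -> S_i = Random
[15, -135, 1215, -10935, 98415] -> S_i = 15*-9^i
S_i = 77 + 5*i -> [77, 82, 87, 92, 97]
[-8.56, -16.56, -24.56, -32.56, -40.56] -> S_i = -8.56 + -8.00*i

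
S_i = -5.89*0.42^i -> [-5.89, -2.47, -1.04, -0.44, -0.18]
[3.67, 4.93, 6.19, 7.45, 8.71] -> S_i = 3.67 + 1.26*i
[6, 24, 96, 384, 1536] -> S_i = 6*4^i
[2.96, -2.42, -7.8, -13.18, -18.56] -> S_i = 2.96 + -5.38*i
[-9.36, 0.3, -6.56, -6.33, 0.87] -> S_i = Random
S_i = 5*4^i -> [5, 20, 80, 320, 1280]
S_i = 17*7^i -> [17, 119, 833, 5831, 40817]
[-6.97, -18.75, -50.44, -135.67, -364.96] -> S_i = -6.97*2.69^i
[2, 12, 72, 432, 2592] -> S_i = 2*6^i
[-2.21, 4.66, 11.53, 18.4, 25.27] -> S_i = -2.21 + 6.87*i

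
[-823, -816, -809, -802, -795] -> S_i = -823 + 7*i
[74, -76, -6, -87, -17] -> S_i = Random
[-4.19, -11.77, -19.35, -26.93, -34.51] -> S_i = -4.19 + -7.58*i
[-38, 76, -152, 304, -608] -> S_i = -38*-2^i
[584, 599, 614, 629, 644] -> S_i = 584 + 15*i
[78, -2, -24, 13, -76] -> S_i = Random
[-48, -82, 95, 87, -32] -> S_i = Random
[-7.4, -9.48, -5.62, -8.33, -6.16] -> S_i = Random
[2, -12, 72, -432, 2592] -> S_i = 2*-6^i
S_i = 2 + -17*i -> [2, -15, -32, -49, -66]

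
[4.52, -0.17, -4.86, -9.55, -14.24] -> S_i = 4.52 + -4.69*i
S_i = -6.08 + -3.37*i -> [-6.08, -9.45, -12.82, -16.19, -19.56]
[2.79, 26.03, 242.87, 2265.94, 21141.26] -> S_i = 2.79*9.33^i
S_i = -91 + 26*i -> [-91, -65, -39, -13, 13]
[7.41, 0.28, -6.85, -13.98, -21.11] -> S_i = 7.41 + -7.13*i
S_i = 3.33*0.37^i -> [3.33, 1.23, 0.46, 0.17, 0.06]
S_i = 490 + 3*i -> [490, 493, 496, 499, 502]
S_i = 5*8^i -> [5, 40, 320, 2560, 20480]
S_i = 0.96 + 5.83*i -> [0.96, 6.79, 12.62, 18.45, 24.28]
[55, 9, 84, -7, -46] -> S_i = Random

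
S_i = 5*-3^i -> [5, -15, 45, -135, 405]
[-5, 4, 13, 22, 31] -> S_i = -5 + 9*i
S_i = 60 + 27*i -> [60, 87, 114, 141, 168]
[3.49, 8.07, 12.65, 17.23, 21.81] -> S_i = 3.49 + 4.58*i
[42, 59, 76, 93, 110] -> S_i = 42 + 17*i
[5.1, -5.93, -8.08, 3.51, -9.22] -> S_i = Random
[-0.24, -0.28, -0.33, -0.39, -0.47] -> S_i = -0.24*1.18^i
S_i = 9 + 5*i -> [9, 14, 19, 24, 29]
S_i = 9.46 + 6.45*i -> [9.46, 15.91, 22.36, 28.81, 35.26]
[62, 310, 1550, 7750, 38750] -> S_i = 62*5^i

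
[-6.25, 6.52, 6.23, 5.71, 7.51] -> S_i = Random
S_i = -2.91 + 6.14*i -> [-2.91, 3.23, 9.37, 15.51, 21.65]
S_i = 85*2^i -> [85, 170, 340, 680, 1360]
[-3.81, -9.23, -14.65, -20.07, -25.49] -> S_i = -3.81 + -5.42*i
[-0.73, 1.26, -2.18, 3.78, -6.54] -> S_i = -0.73*(-1.73)^i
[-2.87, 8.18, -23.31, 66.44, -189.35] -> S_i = -2.87*(-2.85)^i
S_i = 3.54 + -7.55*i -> [3.54, -4.01, -11.56, -19.11, -26.66]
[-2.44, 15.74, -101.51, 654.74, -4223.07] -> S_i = -2.44*(-6.45)^i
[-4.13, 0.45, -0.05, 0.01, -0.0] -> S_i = -4.13*(-0.11)^i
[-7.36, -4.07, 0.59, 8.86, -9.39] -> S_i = Random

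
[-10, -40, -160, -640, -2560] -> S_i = -10*4^i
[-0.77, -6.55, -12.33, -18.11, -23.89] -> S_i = -0.77 + -5.78*i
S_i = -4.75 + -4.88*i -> [-4.75, -9.63, -14.51, -19.39, -24.27]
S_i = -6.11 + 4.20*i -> [-6.11, -1.91, 2.29, 6.49, 10.69]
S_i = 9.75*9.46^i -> [9.75, 92.24, 872.54, 8254.26, 78085.28]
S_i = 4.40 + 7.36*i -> [4.4, 11.76, 19.12, 26.48, 33.84]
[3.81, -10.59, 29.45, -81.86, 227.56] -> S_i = 3.81*(-2.78)^i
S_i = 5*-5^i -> [5, -25, 125, -625, 3125]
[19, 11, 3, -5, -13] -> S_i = 19 + -8*i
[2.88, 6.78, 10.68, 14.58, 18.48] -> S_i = 2.88 + 3.90*i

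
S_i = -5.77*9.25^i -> [-5.77, -53.37, -493.7, -4566.68, -42241.83]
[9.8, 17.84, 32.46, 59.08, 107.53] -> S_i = 9.80*1.82^i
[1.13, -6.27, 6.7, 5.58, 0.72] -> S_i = Random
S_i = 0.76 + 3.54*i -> [0.76, 4.3, 7.84, 11.38, 14.92]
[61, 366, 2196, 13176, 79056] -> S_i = 61*6^i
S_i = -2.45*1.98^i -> [-2.45, -4.85, -9.6, -19.02, -37.66]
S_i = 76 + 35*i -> [76, 111, 146, 181, 216]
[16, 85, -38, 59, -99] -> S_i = Random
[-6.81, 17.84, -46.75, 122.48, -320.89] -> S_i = -6.81*(-2.62)^i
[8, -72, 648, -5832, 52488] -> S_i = 8*-9^i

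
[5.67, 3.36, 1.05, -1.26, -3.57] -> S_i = 5.67 + -2.31*i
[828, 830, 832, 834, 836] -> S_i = 828 + 2*i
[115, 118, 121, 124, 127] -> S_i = 115 + 3*i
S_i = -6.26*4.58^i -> [-6.26, -28.67, -131.31, -601.41, -2754.46]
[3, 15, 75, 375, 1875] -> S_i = 3*5^i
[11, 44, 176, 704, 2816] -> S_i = 11*4^i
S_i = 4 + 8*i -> [4, 12, 20, 28, 36]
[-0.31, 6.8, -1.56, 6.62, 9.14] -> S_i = Random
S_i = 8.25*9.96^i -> [8.25, 82.17, 818.41, 8151.4, 81187.9]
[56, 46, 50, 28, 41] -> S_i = Random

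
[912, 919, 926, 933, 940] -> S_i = 912 + 7*i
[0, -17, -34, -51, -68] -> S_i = 0 + -17*i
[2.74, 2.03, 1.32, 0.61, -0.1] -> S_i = 2.74 + -0.71*i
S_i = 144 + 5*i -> [144, 149, 154, 159, 164]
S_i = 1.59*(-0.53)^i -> [1.59, -0.84, 0.45, -0.24, 0.13]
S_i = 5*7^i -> [5, 35, 245, 1715, 12005]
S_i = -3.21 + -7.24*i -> [-3.21, -10.45, -17.69, -24.93, -32.17]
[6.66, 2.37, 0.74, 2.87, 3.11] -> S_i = Random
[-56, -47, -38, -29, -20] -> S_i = -56 + 9*i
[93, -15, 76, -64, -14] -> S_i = Random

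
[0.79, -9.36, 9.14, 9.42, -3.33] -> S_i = Random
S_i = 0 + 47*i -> [0, 47, 94, 141, 188]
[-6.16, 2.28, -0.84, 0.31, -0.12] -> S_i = -6.16*(-0.37)^i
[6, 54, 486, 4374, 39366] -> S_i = 6*9^i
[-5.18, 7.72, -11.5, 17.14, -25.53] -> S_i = -5.18*(-1.49)^i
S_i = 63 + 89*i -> [63, 152, 241, 330, 419]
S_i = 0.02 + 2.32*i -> [0.02, 2.34, 4.66, 6.98, 9.3]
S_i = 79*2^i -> [79, 158, 316, 632, 1264]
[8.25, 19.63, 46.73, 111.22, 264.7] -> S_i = 8.25*2.38^i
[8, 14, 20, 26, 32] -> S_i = 8 + 6*i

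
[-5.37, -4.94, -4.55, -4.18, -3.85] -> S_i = -5.37*0.92^i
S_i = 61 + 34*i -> [61, 95, 129, 163, 197]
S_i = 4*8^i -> [4, 32, 256, 2048, 16384]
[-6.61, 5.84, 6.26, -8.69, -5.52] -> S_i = Random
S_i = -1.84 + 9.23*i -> [-1.84, 7.39, 16.62, 25.85, 35.08]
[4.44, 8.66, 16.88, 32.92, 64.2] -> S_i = 4.44*1.95^i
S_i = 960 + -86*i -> [960, 874, 788, 702, 616]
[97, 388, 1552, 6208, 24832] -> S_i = 97*4^i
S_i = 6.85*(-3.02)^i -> [6.85, -20.69, 62.47, -188.67, 569.79]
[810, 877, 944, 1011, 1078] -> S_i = 810 + 67*i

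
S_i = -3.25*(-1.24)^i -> [-3.25, 4.03, -5.0, 6.2, -7.68]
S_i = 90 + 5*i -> [90, 95, 100, 105, 110]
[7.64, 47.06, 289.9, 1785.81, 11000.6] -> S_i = 7.64*6.16^i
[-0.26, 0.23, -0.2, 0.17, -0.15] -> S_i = -0.26*(-0.87)^i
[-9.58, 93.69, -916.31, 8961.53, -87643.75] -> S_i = -9.58*(-9.78)^i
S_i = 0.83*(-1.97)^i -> [0.83, -1.64, 3.22, -6.35, 12.5]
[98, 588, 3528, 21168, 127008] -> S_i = 98*6^i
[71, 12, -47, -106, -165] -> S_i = 71 + -59*i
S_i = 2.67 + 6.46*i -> [2.67, 9.13, 15.59, 22.05, 28.51]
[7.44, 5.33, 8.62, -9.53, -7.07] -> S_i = Random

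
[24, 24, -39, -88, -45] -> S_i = Random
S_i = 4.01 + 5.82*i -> [4.01, 9.83, 15.65, 21.47, 27.29]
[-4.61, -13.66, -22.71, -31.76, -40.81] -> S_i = -4.61 + -9.05*i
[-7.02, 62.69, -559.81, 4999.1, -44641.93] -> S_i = -7.02*(-8.93)^i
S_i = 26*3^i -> [26, 78, 234, 702, 2106]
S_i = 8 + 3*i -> [8, 11, 14, 17, 20]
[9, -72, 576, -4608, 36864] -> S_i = 9*-8^i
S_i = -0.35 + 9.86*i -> [-0.35, 9.51, 19.37, 29.23, 39.09]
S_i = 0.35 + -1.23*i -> [0.35, -0.88, -2.11, -3.34, -4.57]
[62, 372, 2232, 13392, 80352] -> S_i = 62*6^i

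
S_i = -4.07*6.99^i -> [-4.07, -28.45, -198.86, -1390.04, -9716.35]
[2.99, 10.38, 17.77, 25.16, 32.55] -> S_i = 2.99 + 7.39*i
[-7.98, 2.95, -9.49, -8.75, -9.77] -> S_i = Random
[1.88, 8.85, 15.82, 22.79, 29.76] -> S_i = 1.88 + 6.97*i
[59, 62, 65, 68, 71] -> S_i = 59 + 3*i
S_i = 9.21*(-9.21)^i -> [9.21, -84.82, 781.23, -7195.13, 66267.13]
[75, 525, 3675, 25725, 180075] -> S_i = 75*7^i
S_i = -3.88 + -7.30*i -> [-3.88, -11.18, -18.48, -25.78, -33.08]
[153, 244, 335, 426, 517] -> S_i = 153 + 91*i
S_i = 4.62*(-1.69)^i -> [4.62, -7.81, 13.2, -22.3, 37.69]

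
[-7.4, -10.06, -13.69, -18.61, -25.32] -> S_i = -7.40*1.36^i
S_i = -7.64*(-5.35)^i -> [-7.64, 40.87, -218.68, 1169.92, -6259.05]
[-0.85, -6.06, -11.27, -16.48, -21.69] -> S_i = -0.85 + -5.21*i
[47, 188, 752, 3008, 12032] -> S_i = 47*4^i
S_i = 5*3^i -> [5, 15, 45, 135, 405]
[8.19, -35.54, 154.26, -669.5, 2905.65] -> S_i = 8.19*(-4.34)^i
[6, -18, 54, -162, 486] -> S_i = 6*-3^i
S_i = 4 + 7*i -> [4, 11, 18, 25, 32]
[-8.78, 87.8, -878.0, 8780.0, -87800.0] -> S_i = -8.78*(-10.00)^i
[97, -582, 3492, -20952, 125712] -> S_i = 97*-6^i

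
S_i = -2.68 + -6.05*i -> [-2.68, -8.73, -14.78, -20.83, -26.88]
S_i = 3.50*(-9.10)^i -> [3.5, -31.85, 289.83, -2637.5, 24001.24]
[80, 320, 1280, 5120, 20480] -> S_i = 80*4^i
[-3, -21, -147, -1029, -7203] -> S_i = -3*7^i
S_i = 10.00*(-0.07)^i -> [10.0, -0.7, 0.05, -0.0, 0.0]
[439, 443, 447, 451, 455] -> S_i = 439 + 4*i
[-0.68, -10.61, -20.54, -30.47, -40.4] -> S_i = -0.68 + -9.93*i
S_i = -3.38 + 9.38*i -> [-3.38, 6.0, 15.38, 24.76, 34.14]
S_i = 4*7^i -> [4, 28, 196, 1372, 9604]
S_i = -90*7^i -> [-90, -630, -4410, -30870, -216090]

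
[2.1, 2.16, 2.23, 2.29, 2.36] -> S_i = 2.10*1.03^i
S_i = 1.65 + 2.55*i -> [1.65, 4.2, 6.75, 9.3, 11.85]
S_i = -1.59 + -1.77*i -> [-1.59, -3.36, -5.13, -6.9, -8.67]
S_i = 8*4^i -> [8, 32, 128, 512, 2048]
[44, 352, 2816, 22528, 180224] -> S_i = 44*8^i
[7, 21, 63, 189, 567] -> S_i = 7*3^i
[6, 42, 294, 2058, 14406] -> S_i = 6*7^i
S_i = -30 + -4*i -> [-30, -34, -38, -42, -46]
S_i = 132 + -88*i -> [132, 44, -44, -132, -220]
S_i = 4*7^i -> [4, 28, 196, 1372, 9604]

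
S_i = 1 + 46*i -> [1, 47, 93, 139, 185]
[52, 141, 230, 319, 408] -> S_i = 52 + 89*i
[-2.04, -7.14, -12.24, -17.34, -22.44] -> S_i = -2.04 + -5.10*i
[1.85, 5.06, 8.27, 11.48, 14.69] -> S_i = 1.85 + 3.21*i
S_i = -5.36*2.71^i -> [-5.36, -14.53, -39.36, -106.68, -289.1]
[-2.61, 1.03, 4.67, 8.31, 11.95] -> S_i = -2.61 + 3.64*i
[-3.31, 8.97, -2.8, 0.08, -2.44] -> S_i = Random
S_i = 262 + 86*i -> [262, 348, 434, 520, 606]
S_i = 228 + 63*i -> [228, 291, 354, 417, 480]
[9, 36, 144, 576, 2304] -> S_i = 9*4^i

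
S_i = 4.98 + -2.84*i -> [4.98, 2.14, -0.7, -3.54, -6.38]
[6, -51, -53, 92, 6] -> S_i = Random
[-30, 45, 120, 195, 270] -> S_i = -30 + 75*i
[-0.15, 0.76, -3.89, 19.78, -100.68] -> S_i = -0.15*(-5.09)^i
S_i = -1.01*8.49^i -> [-1.01, -8.57, -72.8, -618.08, -5247.5]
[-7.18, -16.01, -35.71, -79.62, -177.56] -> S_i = -7.18*2.23^i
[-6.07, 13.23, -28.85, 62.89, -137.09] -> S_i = -6.07*(-2.18)^i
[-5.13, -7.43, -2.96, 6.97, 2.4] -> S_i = Random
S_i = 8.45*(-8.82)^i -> [8.45, -74.53, 657.35, -5797.79, 51136.51]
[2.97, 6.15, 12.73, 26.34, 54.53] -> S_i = 2.97*2.07^i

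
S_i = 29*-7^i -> [29, -203, 1421, -9947, 69629]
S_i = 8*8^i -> [8, 64, 512, 4096, 32768]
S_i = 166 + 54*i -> [166, 220, 274, 328, 382]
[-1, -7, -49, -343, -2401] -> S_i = -1*7^i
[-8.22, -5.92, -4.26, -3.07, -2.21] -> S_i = -8.22*0.72^i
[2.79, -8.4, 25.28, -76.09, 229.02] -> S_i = 2.79*(-3.01)^i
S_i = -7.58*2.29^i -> [-7.58, -17.36, -39.75, -91.03, -208.45]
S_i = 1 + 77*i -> [1, 78, 155, 232, 309]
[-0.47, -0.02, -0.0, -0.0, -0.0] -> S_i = -0.47*0.04^i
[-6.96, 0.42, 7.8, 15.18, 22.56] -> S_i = -6.96 + 7.38*i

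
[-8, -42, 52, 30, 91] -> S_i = Random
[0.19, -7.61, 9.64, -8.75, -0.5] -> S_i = Random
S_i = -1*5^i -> [-1, -5, -25, -125, -625]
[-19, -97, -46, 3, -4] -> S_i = Random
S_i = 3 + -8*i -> [3, -5, -13, -21, -29]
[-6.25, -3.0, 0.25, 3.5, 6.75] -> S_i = -6.25 + 3.25*i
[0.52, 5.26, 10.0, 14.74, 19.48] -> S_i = 0.52 + 4.74*i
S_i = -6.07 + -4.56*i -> [-6.07, -10.63, -15.19, -19.75, -24.31]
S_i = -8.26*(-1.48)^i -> [-8.26, 12.22, -18.09, 26.78, -39.63]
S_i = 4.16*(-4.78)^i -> [4.16, -19.88, 95.05, -454.34, 2171.73]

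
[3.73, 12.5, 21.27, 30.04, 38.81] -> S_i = 3.73 + 8.77*i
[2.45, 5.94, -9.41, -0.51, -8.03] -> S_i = Random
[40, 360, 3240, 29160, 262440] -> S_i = 40*9^i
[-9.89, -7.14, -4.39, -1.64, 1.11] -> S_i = -9.89 + 2.75*i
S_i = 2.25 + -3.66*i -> [2.25, -1.41, -5.07, -8.73, -12.39]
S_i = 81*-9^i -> [81, -729, 6561, -59049, 531441]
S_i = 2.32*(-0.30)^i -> [2.32, -0.7, 0.21, -0.06, 0.02]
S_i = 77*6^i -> [77, 462, 2772, 16632, 99792]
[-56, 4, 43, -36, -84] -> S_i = Random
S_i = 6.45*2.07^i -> [6.45, 13.35, 27.64, 57.21, 118.42]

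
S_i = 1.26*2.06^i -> [1.26, 2.6, 5.35, 11.01, 22.69]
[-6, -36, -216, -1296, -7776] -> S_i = -6*6^i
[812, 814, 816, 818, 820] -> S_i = 812 + 2*i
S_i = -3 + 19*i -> [-3, 16, 35, 54, 73]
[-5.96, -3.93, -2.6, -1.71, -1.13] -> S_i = -5.96*0.66^i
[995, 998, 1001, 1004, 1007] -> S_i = 995 + 3*i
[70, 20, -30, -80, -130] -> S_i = 70 + -50*i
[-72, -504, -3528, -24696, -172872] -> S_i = -72*7^i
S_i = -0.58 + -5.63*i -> [-0.58, -6.21, -11.84, -17.47, -23.1]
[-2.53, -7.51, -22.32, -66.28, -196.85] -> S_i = -2.53*2.97^i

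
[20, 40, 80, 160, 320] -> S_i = 20*2^i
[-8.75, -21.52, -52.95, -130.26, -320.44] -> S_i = -8.75*2.46^i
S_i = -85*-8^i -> [-85, 680, -5440, 43520, -348160]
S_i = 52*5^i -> [52, 260, 1300, 6500, 32500]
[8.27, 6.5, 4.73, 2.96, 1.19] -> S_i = 8.27 + -1.77*i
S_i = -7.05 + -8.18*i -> [-7.05, -15.23, -23.41, -31.59, -39.77]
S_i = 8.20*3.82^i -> [8.2, 31.32, 119.66, 457.09, 1746.09]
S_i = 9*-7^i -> [9, -63, 441, -3087, 21609]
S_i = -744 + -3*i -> [-744, -747, -750, -753, -756]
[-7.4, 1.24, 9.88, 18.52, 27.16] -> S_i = -7.40 + 8.64*i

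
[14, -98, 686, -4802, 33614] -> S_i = 14*-7^i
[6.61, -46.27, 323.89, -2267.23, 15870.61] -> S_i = 6.61*(-7.00)^i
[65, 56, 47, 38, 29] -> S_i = 65 + -9*i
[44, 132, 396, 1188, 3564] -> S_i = 44*3^i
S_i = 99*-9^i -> [99, -891, 8019, -72171, 649539]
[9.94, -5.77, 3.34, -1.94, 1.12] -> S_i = 9.94*(-0.58)^i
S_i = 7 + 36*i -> [7, 43, 79, 115, 151]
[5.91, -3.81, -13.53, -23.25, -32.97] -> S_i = 5.91 + -9.72*i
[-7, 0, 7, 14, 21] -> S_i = -7 + 7*i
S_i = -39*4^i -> [-39, -156, -624, -2496, -9984]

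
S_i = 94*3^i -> [94, 282, 846, 2538, 7614]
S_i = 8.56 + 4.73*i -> [8.56, 13.29, 18.02, 22.75, 27.48]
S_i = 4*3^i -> [4, 12, 36, 108, 324]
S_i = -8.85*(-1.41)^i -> [-8.85, 12.48, -17.59, 24.81, -34.98]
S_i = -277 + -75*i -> [-277, -352, -427, -502, -577]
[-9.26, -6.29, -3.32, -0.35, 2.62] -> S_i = -9.26 + 2.97*i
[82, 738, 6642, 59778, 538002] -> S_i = 82*9^i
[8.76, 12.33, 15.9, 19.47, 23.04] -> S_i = 8.76 + 3.57*i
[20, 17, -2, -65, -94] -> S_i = Random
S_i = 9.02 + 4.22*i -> [9.02, 13.24, 17.46, 21.68, 25.9]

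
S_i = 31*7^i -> [31, 217, 1519, 10633, 74431]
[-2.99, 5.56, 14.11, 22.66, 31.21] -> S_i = -2.99 + 8.55*i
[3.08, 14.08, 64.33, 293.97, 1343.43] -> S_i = 3.08*4.57^i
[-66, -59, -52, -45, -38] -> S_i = -66 + 7*i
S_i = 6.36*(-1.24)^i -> [6.36, -7.89, 9.78, -12.13, 15.04]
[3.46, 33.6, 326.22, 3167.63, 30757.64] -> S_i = 3.46*9.71^i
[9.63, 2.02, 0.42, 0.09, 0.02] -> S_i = 9.63*0.21^i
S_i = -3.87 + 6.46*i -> [-3.87, 2.59, 9.05, 15.51, 21.97]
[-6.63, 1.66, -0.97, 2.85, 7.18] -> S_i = Random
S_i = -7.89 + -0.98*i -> [-7.89, -8.87, -9.85, -10.83, -11.81]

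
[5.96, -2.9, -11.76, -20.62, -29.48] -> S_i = 5.96 + -8.86*i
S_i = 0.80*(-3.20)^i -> [0.8, -2.56, 8.19, -26.21, 83.89]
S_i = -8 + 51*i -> [-8, 43, 94, 145, 196]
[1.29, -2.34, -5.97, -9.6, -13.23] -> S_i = 1.29 + -3.63*i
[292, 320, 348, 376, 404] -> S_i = 292 + 28*i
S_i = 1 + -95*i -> [1, -94, -189, -284, -379]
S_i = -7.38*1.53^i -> [-7.38, -11.29, -17.28, -26.43, -40.44]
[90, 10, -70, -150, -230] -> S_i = 90 + -80*i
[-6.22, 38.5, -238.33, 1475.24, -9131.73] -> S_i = -6.22*(-6.19)^i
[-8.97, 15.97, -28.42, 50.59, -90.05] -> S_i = -8.97*(-1.78)^i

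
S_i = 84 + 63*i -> [84, 147, 210, 273, 336]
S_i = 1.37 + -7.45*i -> [1.37, -6.08, -13.53, -20.98, -28.43]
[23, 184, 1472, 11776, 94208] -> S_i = 23*8^i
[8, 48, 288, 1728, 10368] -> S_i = 8*6^i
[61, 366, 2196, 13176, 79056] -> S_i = 61*6^i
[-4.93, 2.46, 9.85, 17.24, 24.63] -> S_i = -4.93 + 7.39*i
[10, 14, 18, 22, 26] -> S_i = 10 + 4*i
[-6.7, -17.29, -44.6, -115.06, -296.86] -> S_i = -6.70*2.58^i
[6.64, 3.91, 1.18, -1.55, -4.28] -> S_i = 6.64 + -2.73*i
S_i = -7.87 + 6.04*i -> [-7.87, -1.83, 4.21, 10.25, 16.29]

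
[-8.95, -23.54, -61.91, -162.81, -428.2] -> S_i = -8.95*2.63^i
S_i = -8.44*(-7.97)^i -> [-8.44, 67.27, -536.12, 4272.85, -34054.6]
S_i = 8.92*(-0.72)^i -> [8.92, -6.42, 4.62, -3.33, 2.4]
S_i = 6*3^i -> [6, 18, 54, 162, 486]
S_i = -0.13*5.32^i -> [-0.13, -0.69, -3.68, -19.57, -104.13]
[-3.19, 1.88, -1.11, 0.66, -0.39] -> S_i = -3.19*(-0.59)^i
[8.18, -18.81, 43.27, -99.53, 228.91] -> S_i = 8.18*(-2.30)^i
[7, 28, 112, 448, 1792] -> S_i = 7*4^i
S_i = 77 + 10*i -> [77, 87, 97, 107, 117]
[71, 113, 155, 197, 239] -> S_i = 71 + 42*i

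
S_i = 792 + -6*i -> [792, 786, 780, 774, 768]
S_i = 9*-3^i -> [9, -27, 81, -243, 729]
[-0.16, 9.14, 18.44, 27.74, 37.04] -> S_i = -0.16 + 9.30*i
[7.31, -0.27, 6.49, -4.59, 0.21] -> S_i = Random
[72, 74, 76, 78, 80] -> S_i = 72 + 2*i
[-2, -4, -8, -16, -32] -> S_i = -2*2^i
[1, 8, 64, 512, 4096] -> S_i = 1*8^i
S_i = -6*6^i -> [-6, -36, -216, -1296, -7776]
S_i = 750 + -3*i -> [750, 747, 744, 741, 738]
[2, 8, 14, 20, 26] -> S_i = 2 + 6*i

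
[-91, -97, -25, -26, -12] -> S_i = Random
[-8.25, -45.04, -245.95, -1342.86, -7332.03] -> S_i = -8.25*5.46^i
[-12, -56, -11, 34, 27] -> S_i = Random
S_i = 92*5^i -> [92, 460, 2300, 11500, 57500]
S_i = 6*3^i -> [6, 18, 54, 162, 486]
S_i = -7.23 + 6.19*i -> [-7.23, -1.04, 5.15, 11.34, 17.53]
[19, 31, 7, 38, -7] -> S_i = Random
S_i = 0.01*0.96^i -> [0.01, 0.01, 0.01, 0.01, 0.01]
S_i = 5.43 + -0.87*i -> [5.43, 4.56, 3.69, 2.82, 1.95]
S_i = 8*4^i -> [8, 32, 128, 512, 2048]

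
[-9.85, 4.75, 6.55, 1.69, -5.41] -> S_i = Random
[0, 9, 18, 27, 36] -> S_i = 0 + 9*i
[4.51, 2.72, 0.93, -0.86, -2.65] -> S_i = 4.51 + -1.79*i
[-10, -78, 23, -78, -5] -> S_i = Random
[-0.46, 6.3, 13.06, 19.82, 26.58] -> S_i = -0.46 + 6.76*i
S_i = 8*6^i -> [8, 48, 288, 1728, 10368]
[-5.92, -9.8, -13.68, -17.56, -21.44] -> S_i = -5.92 + -3.88*i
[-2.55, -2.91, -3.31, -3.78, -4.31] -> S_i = -2.55*1.14^i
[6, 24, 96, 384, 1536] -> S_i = 6*4^i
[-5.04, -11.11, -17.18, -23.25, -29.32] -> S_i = -5.04 + -6.07*i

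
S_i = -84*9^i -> [-84, -756, -6804, -61236, -551124]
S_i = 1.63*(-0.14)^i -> [1.63, -0.23, 0.03, -0.0, 0.0]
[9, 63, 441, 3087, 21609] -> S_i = 9*7^i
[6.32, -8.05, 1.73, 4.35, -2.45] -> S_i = Random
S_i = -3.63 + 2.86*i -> [-3.63, -0.77, 2.09, 4.95, 7.81]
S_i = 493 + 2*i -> [493, 495, 497, 499, 501]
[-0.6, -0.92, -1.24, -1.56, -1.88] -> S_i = -0.60 + -0.32*i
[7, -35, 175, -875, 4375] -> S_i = 7*-5^i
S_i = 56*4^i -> [56, 224, 896, 3584, 14336]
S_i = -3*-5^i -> [-3, 15, -75, 375, -1875]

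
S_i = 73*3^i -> [73, 219, 657, 1971, 5913]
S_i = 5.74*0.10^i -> [5.74, 0.57, 0.06, 0.01, 0.0]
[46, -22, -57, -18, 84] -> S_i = Random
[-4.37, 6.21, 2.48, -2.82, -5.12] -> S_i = Random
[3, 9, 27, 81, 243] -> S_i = 3*3^i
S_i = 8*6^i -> [8, 48, 288, 1728, 10368]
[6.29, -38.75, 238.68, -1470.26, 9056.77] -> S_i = 6.29*(-6.16)^i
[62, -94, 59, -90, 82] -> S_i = Random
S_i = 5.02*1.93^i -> [5.02, 9.69, 18.7, 36.09, 69.65]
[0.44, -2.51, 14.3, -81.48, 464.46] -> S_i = 0.44*(-5.70)^i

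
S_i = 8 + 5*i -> [8, 13, 18, 23, 28]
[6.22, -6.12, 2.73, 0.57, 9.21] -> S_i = Random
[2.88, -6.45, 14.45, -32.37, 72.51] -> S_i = 2.88*(-2.24)^i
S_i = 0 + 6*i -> [0, 6, 12, 18, 24]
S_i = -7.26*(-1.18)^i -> [-7.26, 8.57, -10.11, 11.93, -14.08]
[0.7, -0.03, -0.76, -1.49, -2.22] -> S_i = 0.70 + -0.73*i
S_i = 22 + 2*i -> [22, 24, 26, 28, 30]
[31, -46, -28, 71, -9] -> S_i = Random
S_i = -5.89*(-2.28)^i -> [-5.89, 13.43, -30.62, 69.81, -159.17]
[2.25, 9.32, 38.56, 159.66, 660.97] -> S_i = 2.25*4.14^i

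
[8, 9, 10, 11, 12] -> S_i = 8 + 1*i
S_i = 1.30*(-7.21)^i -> [1.3, -9.37, 67.58, -487.25, 3513.05]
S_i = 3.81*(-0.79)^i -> [3.81, -3.01, 2.38, -1.88, 1.48]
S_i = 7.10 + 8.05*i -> [7.1, 15.15, 23.2, 31.25, 39.3]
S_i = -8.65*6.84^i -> [-8.65, -59.17, -404.7, -2768.12, -18933.92]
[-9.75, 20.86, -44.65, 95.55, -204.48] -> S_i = -9.75*(-2.14)^i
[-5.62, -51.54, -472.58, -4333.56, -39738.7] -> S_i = -5.62*9.17^i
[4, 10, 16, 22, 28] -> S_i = 4 + 6*i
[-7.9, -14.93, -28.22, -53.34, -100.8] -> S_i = -7.90*1.89^i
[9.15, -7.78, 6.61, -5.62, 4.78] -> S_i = 9.15*(-0.85)^i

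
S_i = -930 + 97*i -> [-930, -833, -736, -639, -542]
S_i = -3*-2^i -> [-3, 6, -12, 24, -48]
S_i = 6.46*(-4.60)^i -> [6.46, -29.72, 136.69, -628.79, 2892.44]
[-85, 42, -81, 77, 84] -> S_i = Random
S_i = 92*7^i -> [92, 644, 4508, 31556, 220892]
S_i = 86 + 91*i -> [86, 177, 268, 359, 450]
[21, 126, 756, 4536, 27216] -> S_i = 21*6^i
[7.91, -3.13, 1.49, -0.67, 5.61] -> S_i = Random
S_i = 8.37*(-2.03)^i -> [8.37, -16.99, 34.49, -70.02, 142.14]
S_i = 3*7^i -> [3, 21, 147, 1029, 7203]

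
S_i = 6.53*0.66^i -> [6.53, 4.31, 2.84, 1.88, 1.24]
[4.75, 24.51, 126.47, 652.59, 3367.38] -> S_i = 4.75*5.16^i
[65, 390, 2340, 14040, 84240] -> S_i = 65*6^i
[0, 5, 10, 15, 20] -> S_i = 0 + 5*i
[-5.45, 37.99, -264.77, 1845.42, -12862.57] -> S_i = -5.45*(-6.97)^i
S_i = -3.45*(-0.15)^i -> [-3.45, 0.52, -0.08, 0.01, -0.0]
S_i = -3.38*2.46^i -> [-3.38, -8.31, -20.45, -50.32, -123.78]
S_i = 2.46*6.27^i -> [2.46, 15.42, 96.71, 606.37, 3801.94]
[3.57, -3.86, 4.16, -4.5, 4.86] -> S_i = 3.57*(-1.08)^i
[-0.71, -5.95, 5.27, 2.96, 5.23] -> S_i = Random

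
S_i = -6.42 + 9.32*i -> [-6.42, 2.9, 12.22, 21.54, 30.86]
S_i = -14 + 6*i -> [-14, -8, -2, 4, 10]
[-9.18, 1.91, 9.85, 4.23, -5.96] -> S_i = Random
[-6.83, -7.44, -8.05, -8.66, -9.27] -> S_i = -6.83 + -0.61*i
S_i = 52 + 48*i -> [52, 100, 148, 196, 244]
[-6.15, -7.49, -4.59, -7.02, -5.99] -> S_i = Random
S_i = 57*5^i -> [57, 285, 1425, 7125, 35625]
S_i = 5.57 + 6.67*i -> [5.57, 12.24, 18.91, 25.58, 32.25]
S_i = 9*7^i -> [9, 63, 441, 3087, 21609]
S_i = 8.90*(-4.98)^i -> [8.9, -44.32, 220.72, -1099.2, 5474.03]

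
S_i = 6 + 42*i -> [6, 48, 90, 132, 174]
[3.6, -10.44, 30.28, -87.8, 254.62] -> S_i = 3.60*(-2.90)^i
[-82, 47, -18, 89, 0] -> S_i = Random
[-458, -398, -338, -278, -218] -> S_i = -458 + 60*i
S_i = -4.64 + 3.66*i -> [-4.64, -0.98, 2.68, 6.34, 10.0]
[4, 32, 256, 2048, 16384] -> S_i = 4*8^i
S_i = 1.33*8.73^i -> [1.33, 11.61, 101.36, 884.9, 7725.18]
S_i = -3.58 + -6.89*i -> [-3.58, -10.47, -17.36, -24.25, -31.14]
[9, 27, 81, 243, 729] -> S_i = 9*3^i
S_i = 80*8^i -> [80, 640, 5120, 40960, 327680]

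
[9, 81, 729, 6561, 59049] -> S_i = 9*9^i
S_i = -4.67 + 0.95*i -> [-4.67, -3.72, -2.77, -1.82, -0.87]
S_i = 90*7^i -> [90, 630, 4410, 30870, 216090]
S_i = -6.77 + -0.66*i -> [-6.77, -7.43, -8.09, -8.75, -9.41]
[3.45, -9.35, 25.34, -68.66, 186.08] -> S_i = 3.45*(-2.71)^i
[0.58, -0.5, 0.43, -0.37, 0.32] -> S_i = 0.58*(-0.86)^i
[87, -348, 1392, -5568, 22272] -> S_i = 87*-4^i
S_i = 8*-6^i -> [8, -48, 288, -1728, 10368]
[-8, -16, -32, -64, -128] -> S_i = -8*2^i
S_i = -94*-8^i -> [-94, 752, -6016, 48128, -385024]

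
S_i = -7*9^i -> [-7, -63, -567, -5103, -45927]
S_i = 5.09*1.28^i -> [5.09, 6.52, 8.34, 10.67, 13.66]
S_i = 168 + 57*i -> [168, 225, 282, 339, 396]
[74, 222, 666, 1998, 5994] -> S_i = 74*3^i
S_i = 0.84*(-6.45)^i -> [0.84, -5.42, 34.95, -225.4, 1453.85]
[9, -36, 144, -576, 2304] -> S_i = 9*-4^i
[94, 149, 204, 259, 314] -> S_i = 94 + 55*i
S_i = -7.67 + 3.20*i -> [-7.67, -4.47, -1.27, 1.93, 5.13]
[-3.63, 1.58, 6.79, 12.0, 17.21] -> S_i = -3.63 + 5.21*i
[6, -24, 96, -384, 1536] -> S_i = 6*-4^i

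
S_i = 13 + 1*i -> [13, 14, 15, 16, 17]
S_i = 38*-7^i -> [38, -266, 1862, -13034, 91238]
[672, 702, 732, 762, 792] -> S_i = 672 + 30*i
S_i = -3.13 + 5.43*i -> [-3.13, 2.3, 7.73, 13.16, 18.59]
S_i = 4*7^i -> [4, 28, 196, 1372, 9604]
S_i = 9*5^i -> [9, 45, 225, 1125, 5625]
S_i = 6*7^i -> [6, 42, 294, 2058, 14406]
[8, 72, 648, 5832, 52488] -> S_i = 8*9^i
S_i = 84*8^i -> [84, 672, 5376, 43008, 344064]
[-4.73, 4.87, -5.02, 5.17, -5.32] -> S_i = -4.73*(-1.03)^i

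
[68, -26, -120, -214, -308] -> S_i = 68 + -94*i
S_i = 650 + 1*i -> [650, 651, 652, 653, 654]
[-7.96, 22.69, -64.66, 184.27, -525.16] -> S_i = -7.96*(-2.85)^i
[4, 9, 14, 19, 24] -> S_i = 4 + 5*i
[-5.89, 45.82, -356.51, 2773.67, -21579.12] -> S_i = -5.89*(-7.78)^i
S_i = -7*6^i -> [-7, -42, -252, -1512, -9072]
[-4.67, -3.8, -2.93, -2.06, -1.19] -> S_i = -4.67 + 0.87*i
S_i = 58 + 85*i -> [58, 143, 228, 313, 398]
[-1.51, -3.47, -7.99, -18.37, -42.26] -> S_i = -1.51*2.30^i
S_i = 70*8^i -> [70, 560, 4480, 35840, 286720]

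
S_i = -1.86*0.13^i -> [-1.86, -0.24, -0.03, -0.0, -0.0]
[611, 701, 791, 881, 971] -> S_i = 611 + 90*i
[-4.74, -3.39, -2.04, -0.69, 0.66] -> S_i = -4.74 + 1.35*i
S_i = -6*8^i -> [-6, -48, -384, -3072, -24576]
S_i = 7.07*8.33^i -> [7.07, 58.89, 490.58, 4086.53, 34040.77]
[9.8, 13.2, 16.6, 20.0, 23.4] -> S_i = 9.80 + 3.40*i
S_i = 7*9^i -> [7, 63, 567, 5103, 45927]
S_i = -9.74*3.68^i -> [-9.74, -35.84, -131.9, -485.4, -1786.28]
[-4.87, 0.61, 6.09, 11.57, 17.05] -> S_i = -4.87 + 5.48*i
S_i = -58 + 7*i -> [-58, -51, -44, -37, -30]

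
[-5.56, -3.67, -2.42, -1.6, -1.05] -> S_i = -5.56*0.66^i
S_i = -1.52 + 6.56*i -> [-1.52, 5.04, 11.6, 18.16, 24.72]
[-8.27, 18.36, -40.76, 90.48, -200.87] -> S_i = -8.27*(-2.22)^i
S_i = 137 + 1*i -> [137, 138, 139, 140, 141]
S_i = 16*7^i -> [16, 112, 784, 5488, 38416]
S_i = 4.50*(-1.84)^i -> [4.5, -8.28, 15.24, -28.03, 51.58]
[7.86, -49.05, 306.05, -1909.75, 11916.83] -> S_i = 7.86*(-6.24)^i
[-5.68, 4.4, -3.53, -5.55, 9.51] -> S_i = Random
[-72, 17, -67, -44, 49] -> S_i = Random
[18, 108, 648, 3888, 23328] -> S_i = 18*6^i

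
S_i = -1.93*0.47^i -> [-1.93, -0.91, -0.43, -0.2, -0.09]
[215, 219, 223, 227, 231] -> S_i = 215 + 4*i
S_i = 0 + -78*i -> [0, -78, -156, -234, -312]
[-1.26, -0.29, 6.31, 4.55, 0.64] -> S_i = Random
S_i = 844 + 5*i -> [844, 849, 854, 859, 864]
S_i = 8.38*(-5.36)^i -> [8.38, -44.92, 240.75, -1290.44, 6916.77]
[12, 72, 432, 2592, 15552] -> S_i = 12*6^i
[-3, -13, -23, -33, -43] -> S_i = -3 + -10*i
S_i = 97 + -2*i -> [97, 95, 93, 91, 89]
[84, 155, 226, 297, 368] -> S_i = 84 + 71*i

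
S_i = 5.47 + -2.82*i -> [5.47, 2.65, -0.17, -2.99, -5.81]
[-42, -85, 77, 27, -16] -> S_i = Random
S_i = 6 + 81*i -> [6, 87, 168, 249, 330]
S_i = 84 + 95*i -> [84, 179, 274, 369, 464]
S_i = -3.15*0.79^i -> [-3.15, -2.49, -1.97, -1.55, -1.23]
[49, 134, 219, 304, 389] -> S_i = 49 + 85*i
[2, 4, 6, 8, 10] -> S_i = 2 + 2*i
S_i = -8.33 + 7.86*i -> [-8.33, -0.47, 7.39, 15.25, 23.11]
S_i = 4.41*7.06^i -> [4.41, 31.13, 219.81, 1551.86, 10956.14]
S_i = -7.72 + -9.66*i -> [-7.72, -17.38, -27.04, -36.7, -46.36]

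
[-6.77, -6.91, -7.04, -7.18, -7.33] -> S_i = -6.77*1.02^i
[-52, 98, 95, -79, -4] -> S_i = Random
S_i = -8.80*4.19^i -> [-8.8, -36.87, -154.49, -647.33, -2712.31]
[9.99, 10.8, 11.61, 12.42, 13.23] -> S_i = 9.99 + 0.81*i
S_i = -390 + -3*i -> [-390, -393, -396, -399, -402]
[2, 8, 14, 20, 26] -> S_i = 2 + 6*i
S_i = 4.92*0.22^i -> [4.92, 1.08, 0.24, 0.05, 0.01]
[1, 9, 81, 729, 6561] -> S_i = 1*9^i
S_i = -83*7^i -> [-83, -581, -4067, -28469, -199283]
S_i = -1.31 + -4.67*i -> [-1.31, -5.98, -10.65, -15.32, -19.99]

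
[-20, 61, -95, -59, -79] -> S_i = Random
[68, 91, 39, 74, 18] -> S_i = Random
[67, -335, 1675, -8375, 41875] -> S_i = 67*-5^i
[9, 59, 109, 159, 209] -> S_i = 9 + 50*i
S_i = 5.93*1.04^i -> [5.93, 6.17, 6.41, 6.67, 6.94]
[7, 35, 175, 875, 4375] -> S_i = 7*5^i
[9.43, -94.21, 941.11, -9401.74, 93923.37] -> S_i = 9.43*(-9.99)^i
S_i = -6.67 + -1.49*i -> [-6.67, -8.16, -9.65, -11.14, -12.63]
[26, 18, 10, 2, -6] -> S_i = 26 + -8*i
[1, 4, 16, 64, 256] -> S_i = 1*4^i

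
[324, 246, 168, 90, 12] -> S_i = 324 + -78*i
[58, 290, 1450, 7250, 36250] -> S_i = 58*5^i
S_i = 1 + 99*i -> [1, 100, 199, 298, 397]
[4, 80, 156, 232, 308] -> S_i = 4 + 76*i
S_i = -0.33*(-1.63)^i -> [-0.33, 0.54, -0.88, 1.43, -2.33]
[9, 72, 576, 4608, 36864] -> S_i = 9*8^i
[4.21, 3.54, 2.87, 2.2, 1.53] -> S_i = 4.21 + -0.67*i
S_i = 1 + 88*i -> [1, 89, 177, 265, 353]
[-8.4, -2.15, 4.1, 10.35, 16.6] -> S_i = -8.40 + 6.25*i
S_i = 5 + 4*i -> [5, 9, 13, 17, 21]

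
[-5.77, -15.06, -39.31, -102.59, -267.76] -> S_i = -5.77*2.61^i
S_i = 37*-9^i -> [37, -333, 2997, -26973, 242757]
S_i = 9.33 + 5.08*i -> [9.33, 14.41, 19.49, 24.57, 29.65]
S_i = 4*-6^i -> [4, -24, 144, -864, 5184]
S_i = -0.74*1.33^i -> [-0.74, -0.98, -1.31, -1.74, -2.32]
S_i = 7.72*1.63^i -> [7.72, 12.58, 20.51, 33.43, 54.5]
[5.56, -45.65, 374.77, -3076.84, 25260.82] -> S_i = 5.56*(-8.21)^i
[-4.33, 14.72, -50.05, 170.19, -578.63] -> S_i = -4.33*(-3.40)^i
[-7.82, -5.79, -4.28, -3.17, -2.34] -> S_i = -7.82*0.74^i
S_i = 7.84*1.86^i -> [7.84, 14.58, 27.12, 50.45, 93.84]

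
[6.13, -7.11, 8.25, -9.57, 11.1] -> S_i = 6.13*(-1.16)^i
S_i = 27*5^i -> [27, 135, 675, 3375, 16875]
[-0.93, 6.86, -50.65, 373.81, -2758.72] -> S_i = -0.93*(-7.38)^i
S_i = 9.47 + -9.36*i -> [9.47, 0.11, -9.25, -18.61, -27.97]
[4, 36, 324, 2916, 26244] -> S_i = 4*9^i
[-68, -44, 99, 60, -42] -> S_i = Random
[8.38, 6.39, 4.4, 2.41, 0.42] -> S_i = 8.38 + -1.99*i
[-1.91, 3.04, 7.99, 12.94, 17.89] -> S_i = -1.91 + 4.95*i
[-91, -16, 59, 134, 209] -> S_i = -91 + 75*i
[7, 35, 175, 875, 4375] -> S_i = 7*5^i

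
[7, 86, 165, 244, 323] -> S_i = 7 + 79*i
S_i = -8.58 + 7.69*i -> [-8.58, -0.89, 6.8, 14.49, 22.18]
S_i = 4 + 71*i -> [4, 75, 146, 217, 288]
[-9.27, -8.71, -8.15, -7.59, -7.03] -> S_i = -9.27 + 0.56*i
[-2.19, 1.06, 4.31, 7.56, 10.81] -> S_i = -2.19 + 3.25*i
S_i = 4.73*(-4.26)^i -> [4.73, -20.15, 85.84, -365.67, 1557.76]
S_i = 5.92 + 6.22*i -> [5.92, 12.14, 18.36, 24.58, 30.8]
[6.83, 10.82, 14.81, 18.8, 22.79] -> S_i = 6.83 + 3.99*i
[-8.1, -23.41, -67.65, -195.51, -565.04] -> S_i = -8.10*2.89^i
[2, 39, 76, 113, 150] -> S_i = 2 + 37*i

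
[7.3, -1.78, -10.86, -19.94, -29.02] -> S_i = 7.30 + -9.08*i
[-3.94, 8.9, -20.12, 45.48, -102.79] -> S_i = -3.94*(-2.26)^i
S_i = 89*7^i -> [89, 623, 4361, 30527, 213689]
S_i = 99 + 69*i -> [99, 168, 237, 306, 375]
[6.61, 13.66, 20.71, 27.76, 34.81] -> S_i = 6.61 + 7.05*i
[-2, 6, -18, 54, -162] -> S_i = -2*-3^i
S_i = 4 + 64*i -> [4, 68, 132, 196, 260]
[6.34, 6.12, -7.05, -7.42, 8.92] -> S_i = Random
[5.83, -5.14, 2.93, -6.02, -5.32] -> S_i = Random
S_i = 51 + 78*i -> [51, 129, 207, 285, 363]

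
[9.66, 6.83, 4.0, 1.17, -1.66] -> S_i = 9.66 + -2.83*i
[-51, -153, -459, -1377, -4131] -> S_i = -51*3^i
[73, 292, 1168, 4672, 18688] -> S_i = 73*4^i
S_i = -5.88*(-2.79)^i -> [-5.88, 16.41, -45.77, 127.7, -356.28]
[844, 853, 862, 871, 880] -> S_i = 844 + 9*i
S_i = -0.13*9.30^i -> [-0.13, -1.21, -11.24, -104.57, -972.47]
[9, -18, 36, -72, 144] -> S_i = 9*-2^i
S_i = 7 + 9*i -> [7, 16, 25, 34, 43]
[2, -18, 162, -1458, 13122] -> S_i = 2*-9^i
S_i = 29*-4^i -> [29, -116, 464, -1856, 7424]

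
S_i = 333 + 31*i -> [333, 364, 395, 426, 457]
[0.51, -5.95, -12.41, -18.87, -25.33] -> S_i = 0.51 + -6.46*i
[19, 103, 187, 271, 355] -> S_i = 19 + 84*i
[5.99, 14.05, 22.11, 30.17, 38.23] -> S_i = 5.99 + 8.06*i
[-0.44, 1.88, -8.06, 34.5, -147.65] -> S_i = -0.44*(-4.28)^i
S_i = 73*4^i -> [73, 292, 1168, 4672, 18688]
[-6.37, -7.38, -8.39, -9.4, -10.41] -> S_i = -6.37 + -1.01*i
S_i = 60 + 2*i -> [60, 62, 64, 66, 68]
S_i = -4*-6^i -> [-4, 24, -144, 864, -5184]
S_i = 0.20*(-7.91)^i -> [0.2, -1.58, 12.51, -98.98, 782.95]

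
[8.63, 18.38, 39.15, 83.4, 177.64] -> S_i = 8.63*2.13^i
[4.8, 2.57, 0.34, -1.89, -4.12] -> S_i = 4.80 + -2.23*i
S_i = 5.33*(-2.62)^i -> [5.33, -13.96, 36.59, -95.86, 251.15]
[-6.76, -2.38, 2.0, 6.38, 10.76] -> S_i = -6.76 + 4.38*i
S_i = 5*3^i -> [5, 15, 45, 135, 405]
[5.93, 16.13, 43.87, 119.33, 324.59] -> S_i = 5.93*2.72^i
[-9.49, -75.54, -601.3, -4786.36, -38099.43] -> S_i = -9.49*7.96^i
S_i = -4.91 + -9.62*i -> [-4.91, -14.53, -24.15, -33.77, -43.39]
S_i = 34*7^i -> [34, 238, 1666, 11662, 81634]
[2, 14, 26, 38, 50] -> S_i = 2 + 12*i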